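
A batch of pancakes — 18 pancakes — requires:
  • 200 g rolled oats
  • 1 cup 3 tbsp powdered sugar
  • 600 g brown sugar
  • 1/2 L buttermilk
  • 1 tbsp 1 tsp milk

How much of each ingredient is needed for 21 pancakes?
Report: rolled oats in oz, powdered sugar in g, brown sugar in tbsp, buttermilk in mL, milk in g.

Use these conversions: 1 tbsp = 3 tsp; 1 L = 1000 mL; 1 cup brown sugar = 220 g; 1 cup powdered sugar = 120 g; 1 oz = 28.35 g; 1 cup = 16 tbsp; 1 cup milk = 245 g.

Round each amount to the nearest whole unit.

rolled oats: 8 oz; powdered sugar: 166 g; brown sugar: 51 tbsp; buttermilk: 583 mL; milk: 24 g

Scaling factor: 21/18 = 7/6.
rolled oats: 200 g × 7/6 ÷ 28.35 g/oz ≈ 8 oz
powdered sugar: (1 cup + 3 tbsp = 1.1875 cup) × 7/6 × 120 g/cup ≈ 166 g
brown sugar: 600 g × 7/6 ÷ 220 g/cup × 16 tbsp/cup ≈ 51 tbsp
buttermilk: 0.5 L × 7/6 × 1000 mL/L ≈ 583 mL
milk: (1 tbsp + 1 tsp = 4/3 tbsp) × 7/6 ÷ 16 tbsp/cup × 245 g/cup ≈ 24 g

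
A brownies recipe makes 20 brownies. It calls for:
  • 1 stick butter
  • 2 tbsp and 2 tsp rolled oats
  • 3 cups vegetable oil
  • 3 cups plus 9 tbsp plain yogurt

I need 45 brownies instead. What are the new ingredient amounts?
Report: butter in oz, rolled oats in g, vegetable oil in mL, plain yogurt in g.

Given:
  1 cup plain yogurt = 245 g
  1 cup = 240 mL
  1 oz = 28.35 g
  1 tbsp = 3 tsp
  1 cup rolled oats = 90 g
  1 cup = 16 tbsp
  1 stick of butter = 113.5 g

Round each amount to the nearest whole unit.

Scaling factor: 45/20 = 9/4 = 2.25.
butter: 1 stick × 9/4 × 113.5 g/stick ÷ 28.35 g/oz ≈ 9 oz
rolled oats: (2 tbsp + 2 tsp = 8/3 tbsp) × 9/4 ÷ 16 tbsp/cup × 90 g/cup ≈ 34 g
vegetable oil: 3 cup × 9/4 × 240 mL/cup = 1620 mL
plain yogurt: (3 cup + 9 tbsp = 3.5625 cup) × 9/4 × 245 g/cup ≈ 1964 g

butter: 9 oz; rolled oats: 34 g; vegetable oil: 1620 mL; plain yogurt: 1964 g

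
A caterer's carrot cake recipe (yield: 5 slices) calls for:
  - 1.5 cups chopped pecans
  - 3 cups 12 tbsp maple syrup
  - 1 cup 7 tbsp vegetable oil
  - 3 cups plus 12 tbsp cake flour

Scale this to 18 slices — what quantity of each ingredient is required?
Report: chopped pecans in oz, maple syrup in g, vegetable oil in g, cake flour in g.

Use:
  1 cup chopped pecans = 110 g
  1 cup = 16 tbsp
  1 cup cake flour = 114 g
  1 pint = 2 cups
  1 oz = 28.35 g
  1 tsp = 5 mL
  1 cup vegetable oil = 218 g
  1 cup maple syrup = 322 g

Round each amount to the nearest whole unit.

chopped pecans: 21 oz; maple syrup: 4347 g; vegetable oil: 1128 g; cake flour: 1539 g

Scaling factor: 18/5 = 3.6.
chopped pecans: 1.5 cup × 18/5 × 110 g/cup ÷ 28.35 g/oz ≈ 21 oz
maple syrup: (3 cup + 12 tbsp = 3.75 cup) × 18/5 × 322 g/cup = 4347 g
vegetable oil: (1 cup + 7 tbsp = 1.4375 cup) × 18/5 × 218 g/cup ≈ 1128 g
cake flour: (3 cup + 12 tbsp = 3.75 cup) × 18/5 × 114 g/cup = 1539 g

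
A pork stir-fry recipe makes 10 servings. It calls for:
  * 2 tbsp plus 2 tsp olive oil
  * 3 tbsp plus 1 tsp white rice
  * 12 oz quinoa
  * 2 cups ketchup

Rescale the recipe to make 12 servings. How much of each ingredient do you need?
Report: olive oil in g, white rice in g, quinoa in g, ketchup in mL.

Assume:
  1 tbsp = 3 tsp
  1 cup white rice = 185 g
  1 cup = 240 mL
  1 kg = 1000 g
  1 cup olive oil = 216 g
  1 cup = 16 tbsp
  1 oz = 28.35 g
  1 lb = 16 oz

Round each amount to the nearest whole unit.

Scaling factor: 12/10 = 6/5 = 1.2.
olive oil: (2 tbsp + 2 tsp = 8/3 tbsp) × 6/5 ÷ 16 tbsp/cup × 216 g/cup ≈ 43 g
white rice: (3 tbsp + 1 tsp = 10/3 tbsp) × 6/5 ÷ 16 tbsp/cup × 185 g/cup ≈ 46 g
quinoa: 12 oz × 6/5 × 28.35 g/oz ≈ 408 g
ketchup: 2 cup × 6/5 × 240 mL/cup = 576 mL

olive oil: 43 g; white rice: 46 g; quinoa: 408 g; ketchup: 576 mL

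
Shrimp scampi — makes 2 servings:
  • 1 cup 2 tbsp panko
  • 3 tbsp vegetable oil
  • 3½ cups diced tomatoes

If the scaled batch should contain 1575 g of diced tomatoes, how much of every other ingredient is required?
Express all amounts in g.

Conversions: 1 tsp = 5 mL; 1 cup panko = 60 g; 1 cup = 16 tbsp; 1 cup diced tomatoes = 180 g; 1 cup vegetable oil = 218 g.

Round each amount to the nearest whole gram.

The original recipe has 630 g of diced tomatoes, so the scaling factor is 1575 ÷ 630 = 5/2 = 2.5.
panko: (1 cup + 2 tbsp = 1.125 cup) × 5/2 × 60 g/cup ≈ 169 g
vegetable oil: 3 tbsp × 5/2 ÷ 16 tbsp/cup × 218 g/cup ≈ 102 g

panko: 169 g; vegetable oil: 102 g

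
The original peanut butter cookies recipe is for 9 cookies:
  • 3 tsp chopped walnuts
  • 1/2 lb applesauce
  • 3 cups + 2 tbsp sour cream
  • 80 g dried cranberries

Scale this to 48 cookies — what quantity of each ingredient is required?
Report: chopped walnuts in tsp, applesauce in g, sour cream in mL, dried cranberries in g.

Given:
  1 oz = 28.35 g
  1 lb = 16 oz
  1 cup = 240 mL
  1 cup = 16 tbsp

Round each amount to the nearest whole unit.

chopped walnuts: 16 tsp; applesauce: 1210 g; sour cream: 4000 mL; dried cranberries: 427 g

Scaling factor: 48/9 = 16/3.
chopped walnuts: 3 tsp × 16/3 = 16 tsp
applesauce: 0.5 lb × 16/3 × 16 oz/lb × 28.35 g/oz ≈ 1210 g
sour cream: (3 cup + 2 tbsp = 3.125 cup) × 16/3 × 240 mL/cup = 4000 mL
dried cranberries: 80 g × 16/3 ≈ 427 g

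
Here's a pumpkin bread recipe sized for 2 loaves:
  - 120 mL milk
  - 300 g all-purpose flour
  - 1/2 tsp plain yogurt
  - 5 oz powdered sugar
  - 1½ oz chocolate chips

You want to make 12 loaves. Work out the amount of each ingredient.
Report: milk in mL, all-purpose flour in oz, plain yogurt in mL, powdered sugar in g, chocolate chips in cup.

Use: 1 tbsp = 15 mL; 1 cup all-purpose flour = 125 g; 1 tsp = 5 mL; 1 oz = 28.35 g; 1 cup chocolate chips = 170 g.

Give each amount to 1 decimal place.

Scaling factor: 12/2 = 6.
milk: 120 mL × 6 = 720.0 mL
all-purpose flour: 300 g × 6 ÷ 28.35 g/oz ≈ 63.5 oz
plain yogurt: 0.5 tsp × 6 × 5 mL/tsp = 15.0 mL
powdered sugar: 5 oz × 6 × 28.35 g/oz = 850.5 g
chocolate chips: 1.5 oz × 6 × 28.35 g/oz ÷ 170 g/cup ≈ 1.5 cup

milk: 720.0 mL; all-purpose flour: 63.5 oz; plain yogurt: 15.0 mL; powdered sugar: 850.5 g; chocolate chips: 1.5 cup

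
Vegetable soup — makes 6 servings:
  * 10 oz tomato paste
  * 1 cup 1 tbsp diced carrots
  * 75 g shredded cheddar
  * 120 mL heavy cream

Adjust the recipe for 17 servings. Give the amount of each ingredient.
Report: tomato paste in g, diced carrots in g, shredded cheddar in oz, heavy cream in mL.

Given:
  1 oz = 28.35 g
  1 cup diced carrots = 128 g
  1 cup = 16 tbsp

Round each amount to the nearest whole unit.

Scaling factor: 17/6.
tomato paste: 10 oz × 17/6 × 28.35 g/oz ≈ 803 g
diced carrots: (1 cup + 1 tbsp = 1.0625 cup) × 17/6 × 128 g/cup ≈ 385 g
shredded cheddar: 75 g × 17/6 ÷ 28.35 g/oz ≈ 7 oz
heavy cream: 120 mL × 17/6 = 340 mL

tomato paste: 803 g; diced carrots: 385 g; shredded cheddar: 7 oz; heavy cream: 340 mL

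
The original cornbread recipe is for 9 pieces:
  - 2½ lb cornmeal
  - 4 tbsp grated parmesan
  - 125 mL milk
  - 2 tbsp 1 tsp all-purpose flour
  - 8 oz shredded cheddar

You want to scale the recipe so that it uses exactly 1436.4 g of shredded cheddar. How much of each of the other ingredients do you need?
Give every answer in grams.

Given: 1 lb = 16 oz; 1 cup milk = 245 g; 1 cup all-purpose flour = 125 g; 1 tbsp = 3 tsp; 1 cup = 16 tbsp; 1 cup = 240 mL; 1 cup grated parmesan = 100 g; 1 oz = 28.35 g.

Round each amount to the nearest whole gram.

cornmeal: 7182 g; grated parmesan: 158 g; milk: 808 g; all-purpose flour: 115 g

The original recipe has 226.8 g of shredded cheddar, so the scaling factor is 1436.4 ÷ 226.8 = 19/3.
cornmeal: 2.5 lb × 19/3 × 16 oz/lb × 28.35 g/oz = 7182 g
grated parmesan: 4 tbsp × 19/3 ÷ 16 tbsp/cup × 100 g/cup ≈ 158 g
milk: 125 mL × 19/3 ÷ 240 mL/cup × 245 g/cup ≈ 808 g
all-purpose flour: (2 tbsp + 1 tsp = 7/3 tbsp) × 19/3 ÷ 16 tbsp/cup × 125 g/cup ≈ 115 g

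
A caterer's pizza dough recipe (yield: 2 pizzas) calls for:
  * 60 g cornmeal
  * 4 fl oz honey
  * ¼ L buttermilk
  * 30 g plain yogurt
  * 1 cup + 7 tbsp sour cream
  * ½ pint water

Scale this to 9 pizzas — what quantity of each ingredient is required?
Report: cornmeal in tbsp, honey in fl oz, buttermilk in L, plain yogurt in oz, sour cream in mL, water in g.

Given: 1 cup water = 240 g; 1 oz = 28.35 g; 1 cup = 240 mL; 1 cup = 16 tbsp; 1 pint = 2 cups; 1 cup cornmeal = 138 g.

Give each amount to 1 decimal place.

Scaling factor: 9/2 = 4.5.
cornmeal: 60 g × 9/2 ÷ 138 g/cup × 16 tbsp/cup ≈ 31.3 tbsp
honey: 4 fl oz × 9/2 = 18.0 fl oz
buttermilk: 0.25 L × 9/2 ≈ 1.1 L
plain yogurt: 30 g × 9/2 ÷ 28.35 g/oz ≈ 4.8 oz
sour cream: (1 cup + 7 tbsp = 1.4375 cup) × 9/2 × 240 mL/cup = 1552.5 mL
water: 0.5 pint × 9/2 × 2 cup/pint × 240 g/cup = 1080.0 g

cornmeal: 31.3 tbsp; honey: 18.0 fl oz; buttermilk: 1.1 L; plain yogurt: 4.8 oz; sour cream: 1552.5 mL; water: 1080.0 g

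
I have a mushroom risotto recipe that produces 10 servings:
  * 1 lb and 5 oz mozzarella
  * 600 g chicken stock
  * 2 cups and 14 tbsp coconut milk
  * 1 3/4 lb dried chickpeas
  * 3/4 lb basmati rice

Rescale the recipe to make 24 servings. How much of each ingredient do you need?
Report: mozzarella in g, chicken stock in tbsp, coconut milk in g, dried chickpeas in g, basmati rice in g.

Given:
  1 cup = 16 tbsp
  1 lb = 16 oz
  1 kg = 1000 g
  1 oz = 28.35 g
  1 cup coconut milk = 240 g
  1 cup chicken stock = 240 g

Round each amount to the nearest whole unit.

mozzarella: 1429 g; chicken stock: 96 tbsp; coconut milk: 1656 g; dried chickpeas: 1905 g; basmati rice: 816 g

Scaling factor: 24/10 = 12/5 = 2.4.
mozzarella: (1 lb + 5 oz = 1.3125 lb) × 12/5 × 16 oz/lb × 28.35 g/oz ≈ 1429 g
chicken stock: 600 g × 12/5 ÷ 240 g/cup × 16 tbsp/cup = 96 tbsp
coconut milk: (2 cup + 14 tbsp = 2.875 cup) × 12/5 × 240 g/cup = 1656 g
dried chickpeas: 1.75 lb × 12/5 × 16 oz/lb × 28.35 g/oz ≈ 1905 g
basmati rice: 0.75 lb × 12/5 × 16 oz/lb × 28.35 g/oz ≈ 816 g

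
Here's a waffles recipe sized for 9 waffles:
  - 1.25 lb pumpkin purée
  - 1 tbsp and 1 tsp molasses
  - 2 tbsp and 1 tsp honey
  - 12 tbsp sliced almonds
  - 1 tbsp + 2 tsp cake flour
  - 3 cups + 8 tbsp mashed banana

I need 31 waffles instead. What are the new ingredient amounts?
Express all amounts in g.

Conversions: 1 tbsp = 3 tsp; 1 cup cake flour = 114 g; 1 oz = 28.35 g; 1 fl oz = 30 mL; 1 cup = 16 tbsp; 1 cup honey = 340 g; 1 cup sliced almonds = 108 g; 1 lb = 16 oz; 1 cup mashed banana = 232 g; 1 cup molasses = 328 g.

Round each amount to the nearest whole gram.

Scaling factor: 31/9.
pumpkin purée: 1.25 lb × 31/9 × 16 oz/lb × 28.35 g/oz = 1953 g
molasses: (1 tbsp + 1 tsp = 4/3 tbsp) × 31/9 ÷ 16 tbsp/cup × 328 g/cup ≈ 94 g
honey: (2 tbsp + 1 tsp = 7/3 tbsp) × 31/9 ÷ 16 tbsp/cup × 340 g/cup ≈ 171 g
sliced almonds: 12 tbsp × 31/9 ÷ 16 tbsp/cup × 108 g/cup = 279 g
cake flour: (1 tbsp + 2 tsp = 5/3 tbsp) × 31/9 ÷ 16 tbsp/cup × 114 g/cup ≈ 41 g
mashed banana: (3 cup + 8 tbsp = 3.5 cup) × 31/9 × 232 g/cup ≈ 2797 g

pumpkin purée: 1953 g; molasses: 94 g; honey: 171 g; sliced almonds: 279 g; cake flour: 41 g; mashed banana: 2797 g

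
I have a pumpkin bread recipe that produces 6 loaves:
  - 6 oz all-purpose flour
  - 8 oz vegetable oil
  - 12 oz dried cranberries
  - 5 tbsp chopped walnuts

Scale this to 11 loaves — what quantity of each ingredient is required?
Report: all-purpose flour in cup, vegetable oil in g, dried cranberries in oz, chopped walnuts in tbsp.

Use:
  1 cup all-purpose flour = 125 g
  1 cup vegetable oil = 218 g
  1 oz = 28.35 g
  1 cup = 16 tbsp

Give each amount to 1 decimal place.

Scaling factor: 11/6.
all-purpose flour: 6 oz × 11/6 × 28.35 g/oz ÷ 125 g/cup ≈ 2.5 cup
vegetable oil: 8 oz × 11/6 × 28.35 g/oz = 415.8 g
dried cranberries: 12 oz × 11/6 = 22.0 oz
chopped walnuts: 5 tbsp × 11/6 ≈ 9.2 tbsp

all-purpose flour: 2.5 cup; vegetable oil: 415.8 g; dried cranberries: 22.0 oz; chopped walnuts: 9.2 tbsp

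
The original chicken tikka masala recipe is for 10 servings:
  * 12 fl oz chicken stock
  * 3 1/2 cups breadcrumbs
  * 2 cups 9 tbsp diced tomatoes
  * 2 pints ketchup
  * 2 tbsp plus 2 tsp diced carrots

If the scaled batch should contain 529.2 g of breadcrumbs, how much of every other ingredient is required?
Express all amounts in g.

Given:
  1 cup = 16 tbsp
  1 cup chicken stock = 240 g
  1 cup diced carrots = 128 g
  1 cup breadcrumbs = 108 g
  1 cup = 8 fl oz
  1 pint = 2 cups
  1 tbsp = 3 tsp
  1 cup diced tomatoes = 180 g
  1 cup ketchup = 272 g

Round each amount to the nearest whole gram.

chicken stock: 504 g; diced tomatoes: 646 g; ketchup: 1523 g; diced carrots: 30 g

The original recipe has 378 g of breadcrumbs, so the scaling factor is 529.2 ÷ 378 = 7/5 = 1.4.
chicken stock: 12 fl oz × 7/5 ÷ 8 fl oz/cup × 240 g/cup = 504 g
diced tomatoes: (2 cup + 9 tbsp = 2.5625 cup) × 7/5 × 180 g/cup ≈ 646 g
ketchup: 2 pint × 7/5 × 2 cup/pint × 272 g/cup ≈ 1523 g
diced carrots: (2 tbsp + 2 tsp = 8/3 tbsp) × 7/5 ÷ 16 tbsp/cup × 128 g/cup ≈ 30 g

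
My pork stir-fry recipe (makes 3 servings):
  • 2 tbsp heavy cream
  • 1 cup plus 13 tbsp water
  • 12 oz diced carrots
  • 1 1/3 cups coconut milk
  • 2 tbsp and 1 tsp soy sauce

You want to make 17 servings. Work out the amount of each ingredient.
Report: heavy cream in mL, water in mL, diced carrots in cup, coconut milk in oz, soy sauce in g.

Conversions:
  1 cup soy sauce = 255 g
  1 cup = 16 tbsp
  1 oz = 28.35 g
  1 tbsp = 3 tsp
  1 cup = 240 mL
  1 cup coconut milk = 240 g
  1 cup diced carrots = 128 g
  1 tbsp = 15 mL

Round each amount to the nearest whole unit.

Scaling factor: 17/3.
heavy cream: 2 tbsp × 17/3 × 15 mL/tbsp = 170 mL
water: (1 cup + 13 tbsp = 1.8125 cup) × 17/3 × 240 mL/cup = 2465 mL
diced carrots: 12 oz × 17/3 × 28.35 g/oz ÷ 128 g/cup ≈ 15 cup
coconut milk: 4/3 cup × 17/3 × 240 g/cup ÷ 28.35 g/oz ≈ 64 oz
soy sauce: (2 tbsp + 1 tsp = 7/3 tbsp) × 17/3 ÷ 16 tbsp/cup × 255 g/cup ≈ 211 g

heavy cream: 170 mL; water: 2465 mL; diced carrots: 15 cup; coconut milk: 64 oz; soy sauce: 211 g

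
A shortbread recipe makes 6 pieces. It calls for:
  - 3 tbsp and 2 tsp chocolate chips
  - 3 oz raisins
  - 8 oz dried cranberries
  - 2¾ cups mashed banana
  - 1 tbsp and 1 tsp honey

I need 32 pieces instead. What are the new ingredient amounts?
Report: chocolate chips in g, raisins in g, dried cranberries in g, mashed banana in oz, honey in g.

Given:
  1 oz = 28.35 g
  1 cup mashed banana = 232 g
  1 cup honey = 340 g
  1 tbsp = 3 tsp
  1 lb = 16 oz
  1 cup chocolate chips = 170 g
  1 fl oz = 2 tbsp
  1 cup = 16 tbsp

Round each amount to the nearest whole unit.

Scaling factor: 32/6 = 16/3.
chocolate chips: (3 tbsp + 2 tsp = 11/3 tbsp) × 16/3 ÷ 16 tbsp/cup × 170 g/cup ≈ 208 g
raisins: 3 oz × 16/3 × 28.35 g/oz ≈ 454 g
dried cranberries: 8 oz × 16/3 × 28.35 g/oz ≈ 1210 g
mashed banana: 2.75 cup × 16/3 × 232 g/cup ÷ 28.35 g/oz ≈ 120 oz
honey: (1 tbsp + 1 tsp = 4/3 tbsp) × 16/3 ÷ 16 tbsp/cup × 340 g/cup ≈ 151 g

chocolate chips: 208 g; raisins: 454 g; dried cranberries: 1210 g; mashed banana: 120 oz; honey: 151 g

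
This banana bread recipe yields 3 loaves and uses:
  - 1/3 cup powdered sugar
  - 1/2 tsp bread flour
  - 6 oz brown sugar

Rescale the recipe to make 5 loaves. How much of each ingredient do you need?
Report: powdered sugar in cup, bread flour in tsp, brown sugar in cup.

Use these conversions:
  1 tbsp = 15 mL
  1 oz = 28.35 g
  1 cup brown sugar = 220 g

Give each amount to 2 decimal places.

Scaling factor: 5/3.
powdered sugar: 1/3 cup × 5/3 ≈ 0.56 cup
bread flour: 0.5 tsp × 5/3 ≈ 0.83 tsp
brown sugar: 6 oz × 5/3 × 28.35 g/oz ÷ 220 g/cup ≈ 1.29 cup

powdered sugar: 0.56 cup; bread flour: 0.83 tsp; brown sugar: 1.29 cup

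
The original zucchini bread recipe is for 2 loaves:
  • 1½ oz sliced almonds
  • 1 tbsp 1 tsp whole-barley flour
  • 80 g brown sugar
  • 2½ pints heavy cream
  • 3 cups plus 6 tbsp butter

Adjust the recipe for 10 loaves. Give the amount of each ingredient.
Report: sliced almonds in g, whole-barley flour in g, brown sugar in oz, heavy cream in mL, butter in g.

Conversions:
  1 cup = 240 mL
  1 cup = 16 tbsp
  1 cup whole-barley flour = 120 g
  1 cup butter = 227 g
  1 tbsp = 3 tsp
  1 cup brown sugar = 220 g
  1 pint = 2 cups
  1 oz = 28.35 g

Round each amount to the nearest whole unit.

Scaling factor: 10/2 = 5.
sliced almonds: 1.5 oz × 5 × 28.35 g/oz ≈ 213 g
whole-barley flour: (1 tbsp + 1 tsp = 4/3 tbsp) × 5 ÷ 16 tbsp/cup × 120 g/cup = 50 g
brown sugar: 80 g × 5 ÷ 28.35 g/oz ≈ 14 oz
heavy cream: 2.5 pint × 5 × 2 cup/pint × 240 mL/cup = 6000 mL
butter: (3 cup + 6 tbsp = 3.375 cup) × 5 × 227 g/cup ≈ 3831 g

sliced almonds: 213 g; whole-barley flour: 50 g; brown sugar: 14 oz; heavy cream: 6000 mL; butter: 3831 g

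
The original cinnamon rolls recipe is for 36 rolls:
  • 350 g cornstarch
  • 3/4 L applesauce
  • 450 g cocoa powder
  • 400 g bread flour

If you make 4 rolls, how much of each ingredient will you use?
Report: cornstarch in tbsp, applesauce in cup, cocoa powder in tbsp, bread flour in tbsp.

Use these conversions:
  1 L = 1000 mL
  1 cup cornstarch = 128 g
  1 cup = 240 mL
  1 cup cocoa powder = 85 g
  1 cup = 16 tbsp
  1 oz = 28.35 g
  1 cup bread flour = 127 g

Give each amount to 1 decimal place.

cornstarch: 4.9 tbsp; applesauce: 0.3 cup; cocoa powder: 9.4 tbsp; bread flour: 5.6 tbsp

Scaling factor: 4/36 = 1/9.
cornstarch: 350 g × 1/9 ÷ 128 g/cup × 16 tbsp/cup ≈ 4.9 tbsp
applesauce: 0.75 L × 1/9 × 1000 mL/L ÷ 240 mL/cup ≈ 0.3 cup
cocoa powder: 450 g × 1/9 ÷ 85 g/cup × 16 tbsp/cup ≈ 9.4 tbsp
bread flour: 400 g × 1/9 ÷ 127 g/cup × 16 tbsp/cup ≈ 5.6 tbsp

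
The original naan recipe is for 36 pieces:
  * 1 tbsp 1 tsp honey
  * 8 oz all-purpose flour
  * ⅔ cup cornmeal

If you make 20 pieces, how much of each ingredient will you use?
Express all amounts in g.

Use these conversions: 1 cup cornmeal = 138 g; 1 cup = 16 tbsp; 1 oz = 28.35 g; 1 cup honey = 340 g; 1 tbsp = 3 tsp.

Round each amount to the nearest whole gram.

honey: 16 g; all-purpose flour: 126 g; cornmeal: 51 g

Scaling factor: 20/36 = 5/9.
honey: (1 tbsp + 1 tsp = 4/3 tbsp) × 5/9 ÷ 16 tbsp/cup × 340 g/cup ≈ 16 g
all-purpose flour: 8 oz × 5/9 × 28.35 g/oz = 126 g
cornmeal: 2/3 cup × 5/9 × 138 g/cup ≈ 51 g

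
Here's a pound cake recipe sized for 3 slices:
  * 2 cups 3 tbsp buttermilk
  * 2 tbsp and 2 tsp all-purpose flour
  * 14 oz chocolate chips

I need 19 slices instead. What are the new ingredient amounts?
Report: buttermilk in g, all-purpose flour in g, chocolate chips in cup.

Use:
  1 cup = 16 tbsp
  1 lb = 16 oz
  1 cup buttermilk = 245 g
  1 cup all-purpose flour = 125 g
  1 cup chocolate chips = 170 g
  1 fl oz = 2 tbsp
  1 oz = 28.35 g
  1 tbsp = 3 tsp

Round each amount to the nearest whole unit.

buttermilk: 3394 g; all-purpose flour: 132 g; chocolate chips: 15 cup

Scaling factor: 19/3.
buttermilk: (2 cup + 3 tbsp = 2.1875 cup) × 19/3 × 245 g/cup ≈ 3394 g
all-purpose flour: (2 tbsp + 2 tsp = 8/3 tbsp) × 19/3 ÷ 16 tbsp/cup × 125 g/cup ≈ 132 g
chocolate chips: 14 oz × 19/3 × 28.35 g/oz ÷ 170 g/cup ≈ 15 cup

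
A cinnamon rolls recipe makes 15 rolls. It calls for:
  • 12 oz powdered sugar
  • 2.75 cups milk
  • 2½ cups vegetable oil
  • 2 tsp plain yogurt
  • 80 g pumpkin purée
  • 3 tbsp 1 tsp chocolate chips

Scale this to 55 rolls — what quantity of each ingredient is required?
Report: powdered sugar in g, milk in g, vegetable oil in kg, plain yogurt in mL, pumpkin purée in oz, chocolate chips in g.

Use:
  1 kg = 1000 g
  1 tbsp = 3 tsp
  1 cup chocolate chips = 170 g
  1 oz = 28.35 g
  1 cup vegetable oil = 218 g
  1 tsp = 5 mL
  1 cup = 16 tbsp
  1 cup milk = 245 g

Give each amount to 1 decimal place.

powdered sugar: 1247.4 g; milk: 2470.4 g; vegetable oil: 2.0 kg; plain yogurt: 36.7 mL; pumpkin purée: 10.3 oz; chocolate chips: 129.9 g

Scaling factor: 55/15 = 11/3.
powdered sugar: 12 oz × 11/3 × 28.35 g/oz = 1247.4 g
milk: 2.75 cup × 11/3 × 245 g/cup ≈ 2470.4 g
vegetable oil: 2.5 cup × 11/3 × 218 g/cup ÷ 1000 g/kg ≈ 2.0 kg
plain yogurt: 2 tsp × 11/3 × 5 mL/tsp ≈ 36.7 mL
pumpkin purée: 80 g × 11/3 ÷ 28.35 g/oz ≈ 10.3 oz
chocolate chips: (3 tbsp + 1 tsp = 10/3 tbsp) × 11/3 ÷ 16 tbsp/cup × 170 g/cup ≈ 129.9 g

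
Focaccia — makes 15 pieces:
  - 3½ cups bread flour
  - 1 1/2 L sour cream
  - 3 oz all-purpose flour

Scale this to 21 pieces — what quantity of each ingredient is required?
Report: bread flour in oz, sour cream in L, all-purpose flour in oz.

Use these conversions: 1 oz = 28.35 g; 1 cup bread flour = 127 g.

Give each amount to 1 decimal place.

bread flour: 22.0 oz; sour cream: 2.1 L; all-purpose flour: 4.2 oz

Scaling factor: 21/15 = 7/5 = 1.4.
bread flour: 3.5 cup × 7/5 × 127 g/cup ÷ 28.35 g/oz ≈ 22.0 oz
sour cream: 1.5 L × 7/5 = 2.1 L
all-purpose flour: 3 oz × 7/5 = 4.2 oz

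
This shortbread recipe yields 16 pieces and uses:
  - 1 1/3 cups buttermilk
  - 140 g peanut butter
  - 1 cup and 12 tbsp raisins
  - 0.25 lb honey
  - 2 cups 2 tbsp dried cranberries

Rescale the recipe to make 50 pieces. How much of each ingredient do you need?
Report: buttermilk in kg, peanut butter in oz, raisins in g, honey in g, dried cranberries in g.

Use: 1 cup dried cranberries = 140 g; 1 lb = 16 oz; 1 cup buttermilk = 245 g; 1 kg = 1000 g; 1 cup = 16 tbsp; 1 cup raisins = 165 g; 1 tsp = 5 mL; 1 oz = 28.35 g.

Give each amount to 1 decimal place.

Scaling factor: 50/16 = 25/8 = 3.125.
buttermilk: 4/3 cup × 25/8 × 245 g/cup ÷ 1000 g/kg ≈ 1.0 kg
peanut butter: 140 g × 25/8 ÷ 28.35 g/oz ≈ 15.4 oz
raisins: (1 cup + 12 tbsp = 1.75 cup) × 25/8 × 165 g/cup ≈ 902.3 g
honey: 0.25 lb × 25/8 × 16 oz/lb × 28.35 g/oz ≈ 354.4 g
dried cranberries: (2 cup + 2 tbsp = 2.125 cup) × 25/8 × 140 g/cup ≈ 929.7 g

buttermilk: 1.0 kg; peanut butter: 15.4 oz; raisins: 902.3 g; honey: 354.4 g; dried cranberries: 929.7 g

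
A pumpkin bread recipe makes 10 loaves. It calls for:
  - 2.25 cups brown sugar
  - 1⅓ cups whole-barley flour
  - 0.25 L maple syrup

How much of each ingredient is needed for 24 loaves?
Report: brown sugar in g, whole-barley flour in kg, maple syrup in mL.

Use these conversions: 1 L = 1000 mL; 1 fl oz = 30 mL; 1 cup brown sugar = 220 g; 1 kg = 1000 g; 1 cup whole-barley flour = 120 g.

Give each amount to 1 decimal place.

brown sugar: 1188.0 g; whole-barley flour: 0.4 kg; maple syrup: 600.0 mL

Scaling factor: 24/10 = 12/5 = 2.4.
brown sugar: 2.25 cup × 12/5 × 220 g/cup = 1188.0 g
whole-barley flour: 4/3 cup × 12/5 × 120 g/cup ÷ 1000 g/kg ≈ 0.4 kg
maple syrup: 0.25 L × 12/5 × 1000 mL/L = 600.0 mL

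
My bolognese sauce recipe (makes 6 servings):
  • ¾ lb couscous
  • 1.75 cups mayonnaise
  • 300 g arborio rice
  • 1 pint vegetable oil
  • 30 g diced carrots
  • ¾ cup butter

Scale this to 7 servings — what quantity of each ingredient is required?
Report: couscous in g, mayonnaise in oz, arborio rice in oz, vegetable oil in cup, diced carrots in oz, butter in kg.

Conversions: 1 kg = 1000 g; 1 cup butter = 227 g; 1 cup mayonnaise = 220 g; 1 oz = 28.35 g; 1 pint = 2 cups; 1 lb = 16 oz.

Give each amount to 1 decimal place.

couscous: 396.9 g; mayonnaise: 15.8 oz; arborio rice: 12.3 oz; vegetable oil: 2.3 cup; diced carrots: 1.2 oz; butter: 0.2 kg

Scaling factor: 7/6.
couscous: 0.75 lb × 7/6 × 16 oz/lb × 28.35 g/oz = 396.9 g
mayonnaise: 1.75 cup × 7/6 × 220 g/cup ÷ 28.35 g/oz ≈ 15.8 oz
arborio rice: 300 g × 7/6 ÷ 28.35 g/oz ≈ 12.3 oz
vegetable oil: 1 pint × 7/6 × 2 cup/pint ≈ 2.3 cup
diced carrots: 30 g × 7/6 ÷ 28.35 g/oz ≈ 1.2 oz
butter: 0.75 cup × 7/6 × 227 g/cup ÷ 1000 g/kg ≈ 0.2 kg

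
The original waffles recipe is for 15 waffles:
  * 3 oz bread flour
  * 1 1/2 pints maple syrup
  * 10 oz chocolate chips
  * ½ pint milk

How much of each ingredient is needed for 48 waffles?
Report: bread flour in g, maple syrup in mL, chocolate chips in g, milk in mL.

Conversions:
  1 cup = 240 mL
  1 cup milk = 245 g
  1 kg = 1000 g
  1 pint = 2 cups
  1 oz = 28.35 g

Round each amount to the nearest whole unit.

bread flour: 272 g; maple syrup: 2304 mL; chocolate chips: 907 g; milk: 768 mL

Scaling factor: 48/15 = 16/5 = 3.2.
bread flour: 3 oz × 16/5 × 28.35 g/oz ≈ 272 g
maple syrup: 1.5 pint × 16/5 × 2 cup/pint × 240 mL/cup = 2304 mL
chocolate chips: 10 oz × 16/5 × 28.35 g/oz ≈ 907 g
milk: 0.5 pint × 16/5 × 2 cup/pint × 240 mL/cup = 768 mL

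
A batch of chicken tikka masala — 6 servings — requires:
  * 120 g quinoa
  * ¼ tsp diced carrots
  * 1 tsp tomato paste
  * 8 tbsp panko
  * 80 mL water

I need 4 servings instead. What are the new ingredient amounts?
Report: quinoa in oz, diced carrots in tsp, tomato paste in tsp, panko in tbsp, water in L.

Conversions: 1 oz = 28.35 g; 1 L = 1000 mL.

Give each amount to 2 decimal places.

Scaling factor: 4/6 = 2/3.
quinoa: 120 g × 2/3 ÷ 28.35 g/oz ≈ 2.82 oz
diced carrots: 0.25 tsp × 2/3 ≈ 0.17 tsp
tomato paste: 1 tsp × 2/3 ≈ 0.67 tsp
panko: 8 tbsp × 2/3 ≈ 5.33 tbsp
water: 80 mL × 2/3 ÷ 1000 mL/L ≈ 0.05 L

quinoa: 2.82 oz; diced carrots: 0.17 tsp; tomato paste: 0.67 tsp; panko: 5.33 tbsp; water: 0.05 L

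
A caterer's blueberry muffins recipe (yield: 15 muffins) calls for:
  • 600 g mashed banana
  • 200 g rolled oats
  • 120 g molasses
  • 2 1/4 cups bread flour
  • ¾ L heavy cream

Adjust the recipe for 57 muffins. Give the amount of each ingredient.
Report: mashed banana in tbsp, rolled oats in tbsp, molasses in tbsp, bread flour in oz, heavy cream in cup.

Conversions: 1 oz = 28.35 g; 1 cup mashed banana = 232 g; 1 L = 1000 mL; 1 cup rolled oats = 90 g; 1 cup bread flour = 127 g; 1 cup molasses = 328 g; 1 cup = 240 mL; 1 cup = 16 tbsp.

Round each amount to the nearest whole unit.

Scaling factor: 57/15 = 19/5 = 3.8.
mashed banana: 600 g × 19/5 ÷ 232 g/cup × 16 tbsp/cup ≈ 157 tbsp
rolled oats: 200 g × 19/5 ÷ 90 g/cup × 16 tbsp/cup ≈ 135 tbsp
molasses: 120 g × 19/5 ÷ 328 g/cup × 16 tbsp/cup ≈ 22 tbsp
bread flour: 2.25 cup × 19/5 × 127 g/cup ÷ 28.35 g/oz ≈ 38 oz
heavy cream: 0.75 L × 19/5 × 1000 mL/L ÷ 240 mL/cup ≈ 12 cup

mashed banana: 157 tbsp; rolled oats: 135 tbsp; molasses: 22 tbsp; bread flour: 38 oz; heavy cream: 12 cup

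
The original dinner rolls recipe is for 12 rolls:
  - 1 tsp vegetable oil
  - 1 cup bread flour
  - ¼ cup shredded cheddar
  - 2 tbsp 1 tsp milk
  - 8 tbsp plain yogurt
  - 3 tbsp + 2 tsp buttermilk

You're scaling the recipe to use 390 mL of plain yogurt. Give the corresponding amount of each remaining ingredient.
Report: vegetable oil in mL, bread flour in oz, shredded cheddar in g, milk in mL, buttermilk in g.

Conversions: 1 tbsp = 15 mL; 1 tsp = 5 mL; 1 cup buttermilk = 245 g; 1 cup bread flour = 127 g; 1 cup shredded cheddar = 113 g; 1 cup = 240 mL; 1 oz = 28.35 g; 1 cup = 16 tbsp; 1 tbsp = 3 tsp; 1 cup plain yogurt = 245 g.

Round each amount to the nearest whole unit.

The original recipe has 120 mL of plain yogurt, so the scaling factor is 390 ÷ 120 = 13/4 = 3.25.
vegetable oil: 1 tsp × 13/4 × 5 mL/tsp ≈ 16 mL
bread flour: 1 cup × 13/4 × 127 g/cup ÷ 28.35 g/oz ≈ 15 oz
shredded cheddar: 0.25 cup × 13/4 × 113 g/cup ≈ 92 g
milk: (2 tbsp + 1 tsp = 7/3 tbsp) × 13/4 × 15 mL/tbsp ≈ 114 mL
buttermilk: (3 tbsp + 2 tsp = 11/3 tbsp) × 13/4 ÷ 16 tbsp/cup × 245 g/cup ≈ 182 g

vegetable oil: 16 mL; bread flour: 15 oz; shredded cheddar: 92 g; milk: 114 mL; buttermilk: 182 g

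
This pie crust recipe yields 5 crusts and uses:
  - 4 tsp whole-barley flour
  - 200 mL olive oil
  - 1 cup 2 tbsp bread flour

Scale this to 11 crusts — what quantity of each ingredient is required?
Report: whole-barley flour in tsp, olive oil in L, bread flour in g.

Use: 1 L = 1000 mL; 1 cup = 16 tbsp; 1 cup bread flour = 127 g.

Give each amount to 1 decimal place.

Scaling factor: 11/5 = 2.2.
whole-barley flour: 4 tsp × 11/5 = 8.8 tsp
olive oil: 200 mL × 11/5 ÷ 1000 mL/L ≈ 0.4 L
bread flour: (1 cup + 2 tbsp = 1.125 cup) × 11/5 × 127 g/cup ≈ 314.3 g

whole-barley flour: 8.8 tsp; olive oil: 0.4 L; bread flour: 314.3 g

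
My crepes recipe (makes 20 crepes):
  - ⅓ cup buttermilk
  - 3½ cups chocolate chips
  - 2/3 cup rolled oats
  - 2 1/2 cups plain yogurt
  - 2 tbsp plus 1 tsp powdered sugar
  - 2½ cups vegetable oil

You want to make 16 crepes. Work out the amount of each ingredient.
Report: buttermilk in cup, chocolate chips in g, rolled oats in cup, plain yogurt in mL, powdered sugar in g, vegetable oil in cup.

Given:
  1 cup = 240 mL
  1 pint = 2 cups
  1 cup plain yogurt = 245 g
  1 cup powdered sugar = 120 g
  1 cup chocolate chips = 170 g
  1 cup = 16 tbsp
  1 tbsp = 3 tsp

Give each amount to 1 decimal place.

buttermilk: 0.3 cup; chocolate chips: 476.0 g; rolled oats: 0.5 cup; plain yogurt: 480.0 mL; powdered sugar: 14.0 g; vegetable oil: 2.0 cup

Scaling factor: 16/20 = 4/5 = 0.8.
buttermilk: 1/3 cup × 4/5 ≈ 0.3 cup
chocolate chips: 3.5 cup × 4/5 × 170 g/cup = 476.0 g
rolled oats: 2/3 cup × 4/5 ≈ 0.5 cup
plain yogurt: 2.5 cup × 4/5 × 240 mL/cup = 480.0 mL
powdered sugar: (2 tbsp + 1 tsp = 7/3 tbsp) × 4/5 ÷ 16 tbsp/cup × 120 g/cup = 14.0 g
vegetable oil: 2.5 cup × 4/5 = 2.0 cup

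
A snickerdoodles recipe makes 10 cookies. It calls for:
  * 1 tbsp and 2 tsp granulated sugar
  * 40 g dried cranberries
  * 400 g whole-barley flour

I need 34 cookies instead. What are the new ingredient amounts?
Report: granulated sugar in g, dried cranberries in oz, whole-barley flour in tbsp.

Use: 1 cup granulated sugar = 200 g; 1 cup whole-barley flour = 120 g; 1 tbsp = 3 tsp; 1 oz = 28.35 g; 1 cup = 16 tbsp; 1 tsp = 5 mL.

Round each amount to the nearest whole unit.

Scaling factor: 34/10 = 17/5 = 3.4.
granulated sugar: (1 tbsp + 2 tsp = 5/3 tbsp) × 17/5 ÷ 16 tbsp/cup × 200 g/cup ≈ 71 g
dried cranberries: 40 g × 17/5 ÷ 28.35 g/oz ≈ 5 oz
whole-barley flour: 400 g × 17/5 ÷ 120 g/cup × 16 tbsp/cup ≈ 181 tbsp

granulated sugar: 71 g; dried cranberries: 5 oz; whole-barley flour: 181 tbsp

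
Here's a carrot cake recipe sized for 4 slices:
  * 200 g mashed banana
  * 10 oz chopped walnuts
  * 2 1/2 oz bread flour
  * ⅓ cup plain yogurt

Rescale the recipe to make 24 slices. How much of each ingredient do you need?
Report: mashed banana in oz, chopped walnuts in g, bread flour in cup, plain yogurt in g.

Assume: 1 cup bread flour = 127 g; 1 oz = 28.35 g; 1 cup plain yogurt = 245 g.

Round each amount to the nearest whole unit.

Scaling factor: 24/4 = 6.
mashed banana: 200 g × 6 ÷ 28.35 g/oz ≈ 42 oz
chopped walnuts: 10 oz × 6 × 28.35 g/oz = 1701 g
bread flour: 2.5 oz × 6 × 28.35 g/oz ÷ 127 g/cup ≈ 3 cup
plain yogurt: 1/3 cup × 6 × 245 g/cup = 490 g

mashed banana: 42 oz; chopped walnuts: 1701 g; bread flour: 3 cup; plain yogurt: 490 g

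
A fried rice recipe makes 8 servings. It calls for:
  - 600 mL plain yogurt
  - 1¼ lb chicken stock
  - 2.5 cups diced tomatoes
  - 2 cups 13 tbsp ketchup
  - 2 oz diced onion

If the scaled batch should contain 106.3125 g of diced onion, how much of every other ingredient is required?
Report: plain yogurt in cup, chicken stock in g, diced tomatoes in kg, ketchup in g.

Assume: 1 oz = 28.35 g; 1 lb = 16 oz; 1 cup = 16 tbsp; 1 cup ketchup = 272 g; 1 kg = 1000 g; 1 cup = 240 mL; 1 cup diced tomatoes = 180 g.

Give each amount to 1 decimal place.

The original recipe has 56.7 g of diced onion, so the scaling factor is 106.3125 ÷ 56.7 = 15/8 = 1.875.
plain yogurt: 600 mL × 15/8 ÷ 240 mL/cup ≈ 4.7 cup
chicken stock: 1.25 lb × 15/8 × 16 oz/lb × 28.35 g/oz ≈ 1063.1 g
diced tomatoes: 2.5 cup × 15/8 × 180 g/cup ÷ 1000 g/kg ≈ 0.8 kg
ketchup: (2 cup + 13 tbsp = 2.8125 cup) × 15/8 × 272 g/cup ≈ 1434.4 g

plain yogurt: 4.7 cup; chicken stock: 1063.1 g; diced tomatoes: 0.8 kg; ketchup: 1434.4 g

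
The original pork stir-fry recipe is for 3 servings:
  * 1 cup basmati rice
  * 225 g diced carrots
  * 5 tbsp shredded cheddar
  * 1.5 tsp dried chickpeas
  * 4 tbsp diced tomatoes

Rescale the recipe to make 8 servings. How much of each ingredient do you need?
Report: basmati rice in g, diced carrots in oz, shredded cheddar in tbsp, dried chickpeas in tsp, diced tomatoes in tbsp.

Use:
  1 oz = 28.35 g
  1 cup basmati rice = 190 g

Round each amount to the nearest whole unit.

Scaling factor: 8/3.
basmati rice: 1 cup × 8/3 × 190 g/cup ≈ 507 g
diced carrots: 225 g × 8/3 ÷ 28.35 g/oz ≈ 21 oz
shredded cheddar: 5 tbsp × 8/3 ≈ 13 tbsp
dried chickpeas: 1.5 tsp × 8/3 = 4 tsp
diced tomatoes: 4 tbsp × 8/3 ≈ 11 tbsp

basmati rice: 507 g; diced carrots: 21 oz; shredded cheddar: 13 tbsp; dried chickpeas: 4 tsp; diced tomatoes: 11 tbsp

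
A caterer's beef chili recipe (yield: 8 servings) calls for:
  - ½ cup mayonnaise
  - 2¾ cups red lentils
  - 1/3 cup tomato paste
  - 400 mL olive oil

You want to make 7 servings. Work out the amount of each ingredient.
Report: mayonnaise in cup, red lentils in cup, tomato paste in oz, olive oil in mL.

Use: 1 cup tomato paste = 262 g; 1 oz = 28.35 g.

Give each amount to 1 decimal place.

Scaling factor: 7/8 = 0.875.
mayonnaise: 0.5 cup × 7/8 ≈ 0.4 cup
red lentils: 2.75 cup × 7/8 ≈ 2.4 cup
tomato paste: 1/3 cup × 7/8 × 262 g/cup ÷ 28.35 g/oz ≈ 2.7 oz
olive oil: 400 mL × 7/8 = 350.0 mL

mayonnaise: 0.4 cup; red lentils: 2.4 cup; tomato paste: 2.7 oz; olive oil: 350.0 mL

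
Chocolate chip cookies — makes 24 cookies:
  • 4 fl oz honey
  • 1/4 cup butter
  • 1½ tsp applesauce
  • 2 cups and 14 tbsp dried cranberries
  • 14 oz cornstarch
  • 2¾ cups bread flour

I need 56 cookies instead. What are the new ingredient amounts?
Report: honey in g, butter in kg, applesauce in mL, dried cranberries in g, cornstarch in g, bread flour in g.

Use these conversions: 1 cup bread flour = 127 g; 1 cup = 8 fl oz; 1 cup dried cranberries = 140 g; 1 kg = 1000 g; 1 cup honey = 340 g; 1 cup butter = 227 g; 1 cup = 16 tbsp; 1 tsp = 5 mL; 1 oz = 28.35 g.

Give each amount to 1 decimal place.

honey: 396.7 g; butter: 0.1 kg; applesauce: 17.5 mL; dried cranberries: 939.2 g; cornstarch: 926.1 g; bread flour: 814.9 g

Scaling factor: 56/24 = 7/3.
honey: 4 fl oz × 7/3 ÷ 8 fl oz/cup × 340 g/cup ≈ 396.7 g
butter: 0.25 cup × 7/3 × 227 g/cup ÷ 1000 g/kg ≈ 0.1 kg
applesauce: 1.5 tsp × 7/3 × 5 mL/tsp = 17.5 mL
dried cranberries: (2 cup + 14 tbsp = 2.875 cup) × 7/3 × 140 g/cup ≈ 939.2 g
cornstarch: 14 oz × 7/3 × 28.35 g/oz = 926.1 g
bread flour: 2.75 cup × 7/3 × 127 g/cup ≈ 814.9 g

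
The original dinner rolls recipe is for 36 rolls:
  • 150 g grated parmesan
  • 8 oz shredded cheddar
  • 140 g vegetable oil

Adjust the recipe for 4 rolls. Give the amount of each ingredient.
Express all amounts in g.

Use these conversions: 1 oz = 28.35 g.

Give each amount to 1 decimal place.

grated parmesan: 16.7 g; shredded cheddar: 25.2 g; vegetable oil: 15.6 g

Scaling factor: 4/36 = 1/9.
grated parmesan: 150 g × 1/9 ≈ 16.7 g
shredded cheddar: 8 oz × 1/9 × 28.35 g/oz = 25.2 g
vegetable oil: 140 g × 1/9 ≈ 15.6 g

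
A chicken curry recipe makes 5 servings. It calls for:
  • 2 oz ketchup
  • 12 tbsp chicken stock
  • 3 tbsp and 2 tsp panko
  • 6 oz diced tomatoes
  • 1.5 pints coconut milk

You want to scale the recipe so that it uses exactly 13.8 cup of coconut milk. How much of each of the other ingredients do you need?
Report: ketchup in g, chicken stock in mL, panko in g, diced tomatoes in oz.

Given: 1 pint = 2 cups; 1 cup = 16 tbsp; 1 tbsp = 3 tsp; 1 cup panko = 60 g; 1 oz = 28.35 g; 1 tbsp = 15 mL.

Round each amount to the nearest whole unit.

The original recipe has 3 cup of coconut milk, so the scaling factor is 13.8 ÷ 3 = 23/5 = 4.6.
ketchup: 2 oz × 23/5 × 28.35 g/oz ≈ 261 g
chicken stock: 12 tbsp × 23/5 × 15 mL/tbsp = 828 mL
panko: (3 tbsp + 2 tsp = 11/3 tbsp) × 23/5 ÷ 16 tbsp/cup × 60 g/cup ≈ 63 g
diced tomatoes: 6 oz × 23/5 ≈ 28 oz

ketchup: 261 g; chicken stock: 828 mL; panko: 63 g; diced tomatoes: 28 oz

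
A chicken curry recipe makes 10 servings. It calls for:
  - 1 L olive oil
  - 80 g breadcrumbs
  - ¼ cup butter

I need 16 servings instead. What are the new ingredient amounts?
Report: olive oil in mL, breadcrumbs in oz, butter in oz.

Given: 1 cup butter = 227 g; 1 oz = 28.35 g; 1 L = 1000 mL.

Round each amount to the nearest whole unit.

Scaling factor: 16/10 = 8/5 = 1.6.
olive oil: 1 L × 8/5 × 1000 mL/L = 1600 mL
breadcrumbs: 80 g × 8/5 ÷ 28.35 g/oz ≈ 5 oz
butter: 0.25 cup × 8/5 × 227 g/cup ÷ 28.35 g/oz ≈ 3 oz

olive oil: 1600 mL; breadcrumbs: 5 oz; butter: 3 oz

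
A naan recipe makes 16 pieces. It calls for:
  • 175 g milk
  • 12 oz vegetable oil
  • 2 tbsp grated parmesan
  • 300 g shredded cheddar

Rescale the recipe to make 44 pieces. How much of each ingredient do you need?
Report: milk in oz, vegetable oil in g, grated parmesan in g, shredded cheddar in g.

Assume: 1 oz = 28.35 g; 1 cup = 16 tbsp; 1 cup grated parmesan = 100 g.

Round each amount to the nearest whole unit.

Scaling factor: 44/16 = 11/4 = 2.75.
milk: 175 g × 11/4 ÷ 28.35 g/oz ≈ 17 oz
vegetable oil: 12 oz × 11/4 × 28.35 g/oz ≈ 936 g
grated parmesan: 2 tbsp × 11/4 ÷ 16 tbsp/cup × 100 g/cup ≈ 34 g
shredded cheddar: 300 g × 11/4 = 825 g

milk: 17 oz; vegetable oil: 936 g; grated parmesan: 34 g; shredded cheddar: 825 g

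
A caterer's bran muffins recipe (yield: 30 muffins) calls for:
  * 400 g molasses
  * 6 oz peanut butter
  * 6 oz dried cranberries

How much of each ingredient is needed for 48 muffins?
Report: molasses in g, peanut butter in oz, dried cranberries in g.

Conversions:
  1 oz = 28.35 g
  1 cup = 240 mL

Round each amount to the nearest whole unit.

molasses: 640 g; peanut butter: 10 oz; dried cranberries: 272 g

Scaling factor: 48/30 = 8/5 = 1.6.
molasses: 400 g × 8/5 = 640 g
peanut butter: 6 oz × 8/5 ≈ 10 oz
dried cranberries: 6 oz × 8/5 × 28.35 g/oz ≈ 272 g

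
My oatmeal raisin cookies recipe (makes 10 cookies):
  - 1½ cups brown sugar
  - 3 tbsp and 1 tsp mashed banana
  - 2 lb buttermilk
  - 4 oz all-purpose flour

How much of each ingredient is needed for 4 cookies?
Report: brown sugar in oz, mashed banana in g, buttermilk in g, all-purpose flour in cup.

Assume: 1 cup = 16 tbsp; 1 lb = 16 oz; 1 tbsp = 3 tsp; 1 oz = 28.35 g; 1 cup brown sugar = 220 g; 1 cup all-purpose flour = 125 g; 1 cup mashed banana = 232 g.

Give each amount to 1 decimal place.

Scaling factor: 4/10 = 2/5 = 0.4.
brown sugar: 1.5 cup × 2/5 × 220 g/cup ÷ 28.35 g/oz ≈ 4.7 oz
mashed banana: (3 tbsp + 1 tsp = 10/3 tbsp) × 2/5 ÷ 16 tbsp/cup × 232 g/cup ≈ 19.3 g
buttermilk: 2 lb × 2/5 × 16 oz/lb × 28.35 g/oz ≈ 362.9 g
all-purpose flour: 4 oz × 2/5 × 28.35 g/oz ÷ 125 g/cup ≈ 0.4 cup

brown sugar: 4.7 oz; mashed banana: 19.3 g; buttermilk: 362.9 g; all-purpose flour: 0.4 cup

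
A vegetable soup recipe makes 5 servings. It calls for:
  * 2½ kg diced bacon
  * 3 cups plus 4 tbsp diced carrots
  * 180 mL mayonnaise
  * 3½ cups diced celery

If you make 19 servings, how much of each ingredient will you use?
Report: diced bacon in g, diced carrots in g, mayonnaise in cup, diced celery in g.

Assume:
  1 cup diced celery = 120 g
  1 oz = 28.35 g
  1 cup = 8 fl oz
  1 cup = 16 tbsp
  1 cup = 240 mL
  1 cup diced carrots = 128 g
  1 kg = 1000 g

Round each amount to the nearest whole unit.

diced bacon: 9500 g; diced carrots: 1581 g; mayonnaise: 3 cup; diced celery: 1596 g

Scaling factor: 19/5 = 3.8.
diced bacon: 2.5 kg × 19/5 × 1000 g/kg = 9500 g
diced carrots: (3 cup + 4 tbsp = 3.25 cup) × 19/5 × 128 g/cup ≈ 1581 g
mayonnaise: 180 mL × 19/5 ÷ 240 mL/cup ≈ 3 cup
diced celery: 3.5 cup × 19/5 × 120 g/cup = 1596 g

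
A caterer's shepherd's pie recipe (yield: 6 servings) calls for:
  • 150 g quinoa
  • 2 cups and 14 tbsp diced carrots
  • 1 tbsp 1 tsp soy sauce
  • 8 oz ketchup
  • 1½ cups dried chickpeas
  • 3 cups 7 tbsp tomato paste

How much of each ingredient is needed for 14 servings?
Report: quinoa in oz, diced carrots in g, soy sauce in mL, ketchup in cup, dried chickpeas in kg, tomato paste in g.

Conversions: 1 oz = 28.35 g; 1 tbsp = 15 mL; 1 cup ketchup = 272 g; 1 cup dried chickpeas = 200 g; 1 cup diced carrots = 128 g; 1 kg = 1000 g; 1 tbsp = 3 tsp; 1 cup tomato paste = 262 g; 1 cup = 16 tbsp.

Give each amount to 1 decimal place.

quinoa: 12.3 oz; diced carrots: 858.7 g; soy sauce: 46.7 mL; ketchup: 1.9 cup; dried chickpeas: 0.7 kg; tomato paste: 2101.5 g

Scaling factor: 14/6 = 7/3.
quinoa: 150 g × 7/3 ÷ 28.35 g/oz ≈ 12.3 oz
diced carrots: (2 cup + 14 tbsp = 2.875 cup) × 7/3 × 128 g/cup ≈ 858.7 g
soy sauce: (1 tbsp + 1 tsp = 4/3 tbsp) × 7/3 × 15 mL/tbsp ≈ 46.7 mL
ketchup: 8 oz × 7/3 × 28.35 g/oz ÷ 272 g/cup ≈ 1.9 cup
dried chickpeas: 1.5 cup × 7/3 × 200 g/cup ÷ 1000 g/kg = 0.7 kg
tomato paste: (3 cup + 7 tbsp = 3.4375 cup) × 7/3 × 262 g/cup ≈ 2101.5 g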